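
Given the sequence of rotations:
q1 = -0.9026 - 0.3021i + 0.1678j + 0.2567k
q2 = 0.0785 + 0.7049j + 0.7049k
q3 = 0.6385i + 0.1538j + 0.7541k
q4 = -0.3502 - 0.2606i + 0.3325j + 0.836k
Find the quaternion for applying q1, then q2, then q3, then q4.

q2 · q1 = -0.3701 + 0.039i - 0.836j - 0.4031k
q3 · q2 · q1 = 0.4077 + 0.3321i + 0.2299j - 0.8189k
q4 · q3 · q2 · q1 = 0.5519 - 0.687i + 0.1193j + 0.4573k
0.5519 - 0.687i + 0.1193j + 0.4573k


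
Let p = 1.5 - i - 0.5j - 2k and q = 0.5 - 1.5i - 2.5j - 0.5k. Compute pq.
-3 - 7.5i - 1.5j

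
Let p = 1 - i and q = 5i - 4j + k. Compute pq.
5 + 5i - 3j + 5k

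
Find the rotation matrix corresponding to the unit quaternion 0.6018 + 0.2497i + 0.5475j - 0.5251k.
[[-0.151, 0.9054, 0.3967], [-0.3586, 0.3238, -0.8755], [-0.9212, -0.2744, 0.2758]]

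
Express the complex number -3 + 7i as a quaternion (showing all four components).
-3 + 7i + 0j + 0k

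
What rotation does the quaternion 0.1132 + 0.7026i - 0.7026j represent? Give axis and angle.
axis = (√2/2, -√2/2, 0), θ = 167°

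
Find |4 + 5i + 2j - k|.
√46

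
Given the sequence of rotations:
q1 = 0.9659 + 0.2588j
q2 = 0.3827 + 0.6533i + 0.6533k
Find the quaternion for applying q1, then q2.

q2 · q1 = 0.3696 + 0.4619i + 0.099j + 0.8001k
0.3696 + 0.4619i + 0.099j + 0.8001k


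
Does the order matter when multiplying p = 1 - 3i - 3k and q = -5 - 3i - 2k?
Yes: pq = -20 + 12i + 3j + 13k ≠ -20 + 12i - 3j + 13k = qp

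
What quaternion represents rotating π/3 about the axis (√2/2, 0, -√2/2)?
0.866 + 0.3536i - 0.3536k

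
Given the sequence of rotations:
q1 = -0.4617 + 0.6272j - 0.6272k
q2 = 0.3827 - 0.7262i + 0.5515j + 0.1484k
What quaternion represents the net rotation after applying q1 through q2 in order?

q2 · q1 = -0.4295 - 0.1037i - 0.4701j - 0.764k
-0.4295 - 0.1037i - 0.4701j - 0.764k


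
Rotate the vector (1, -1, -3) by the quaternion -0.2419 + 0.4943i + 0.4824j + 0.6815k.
(-2.522, -2.125, 0.351)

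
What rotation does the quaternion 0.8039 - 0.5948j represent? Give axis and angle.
axis = (0, -1, 0), θ = 73°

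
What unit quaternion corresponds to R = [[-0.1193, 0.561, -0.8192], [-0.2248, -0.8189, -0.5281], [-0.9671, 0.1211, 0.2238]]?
-0.2672 - 0.6074i - 0.1384j + 0.7352k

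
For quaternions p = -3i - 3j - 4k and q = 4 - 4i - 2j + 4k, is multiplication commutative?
No: pq = -2 - 32i + 16j - 22k ≠ -2 + 8i - 40j - 10k = qp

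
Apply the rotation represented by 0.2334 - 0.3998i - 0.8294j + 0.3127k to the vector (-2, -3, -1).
(0.228, -2.741, 2.537)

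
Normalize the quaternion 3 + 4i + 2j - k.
0.5477 + 0.7303i + 0.3651j - 0.1826k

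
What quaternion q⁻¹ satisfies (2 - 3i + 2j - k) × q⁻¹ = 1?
0.1111 + 0.1667i - 0.1111j + 0.0556k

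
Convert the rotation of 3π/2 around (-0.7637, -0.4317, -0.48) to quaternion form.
-0.7071 - 0.54i - 0.3053j - 0.3394k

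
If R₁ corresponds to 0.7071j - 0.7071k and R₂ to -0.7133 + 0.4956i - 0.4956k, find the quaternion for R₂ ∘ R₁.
-0.3504 + 0.3504i - 0.1539j + 0.8548k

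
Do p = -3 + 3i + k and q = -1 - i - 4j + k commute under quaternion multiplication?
No: pq = 5 + 4i + 8j - 16k ≠ 5 - 4i + 16j + 8k = qp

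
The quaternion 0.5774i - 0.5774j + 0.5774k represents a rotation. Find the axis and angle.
axis = (√3/3, -√3/3, √3/3), θ = π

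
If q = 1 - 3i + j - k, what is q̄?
1 + 3i - j + k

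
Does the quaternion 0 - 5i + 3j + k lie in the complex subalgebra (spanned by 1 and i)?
No. The quaternion -5i + 3j + k has j-coefficient y = 3 and k-coefficient z = 1, not both zero, so it does not lie in the complex subalgebra spanned by 1 and i.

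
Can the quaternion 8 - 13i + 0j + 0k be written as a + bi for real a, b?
Yes. The quaternion 8 - 13i has j- and k-coefficients y = z = 0, so it lies in the complex subalgebra spanned by 1 and i.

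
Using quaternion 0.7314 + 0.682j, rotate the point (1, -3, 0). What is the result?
(0.07, -3, -0.998)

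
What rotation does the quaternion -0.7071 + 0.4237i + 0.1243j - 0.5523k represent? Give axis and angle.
axis = (0.5992, 0.1758, -0.7811), θ = 3π/2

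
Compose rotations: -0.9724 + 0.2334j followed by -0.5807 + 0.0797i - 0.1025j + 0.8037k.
0.5886 - 0.2651i - 0.0359j - 0.7629k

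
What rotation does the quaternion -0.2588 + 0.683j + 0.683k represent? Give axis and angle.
axis = (0, √2/2, √2/2), θ = 7π/6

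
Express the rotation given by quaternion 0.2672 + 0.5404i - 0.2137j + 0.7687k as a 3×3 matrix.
[[-0.2731, -0.6418, 0.7166], [0.1798, -0.7659, -0.6173], [0.945, -0.0398, 0.3246]]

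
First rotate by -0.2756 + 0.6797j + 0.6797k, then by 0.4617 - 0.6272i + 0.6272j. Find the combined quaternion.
-0.5536 + 0.5992i + 0.5673j - 0.1125k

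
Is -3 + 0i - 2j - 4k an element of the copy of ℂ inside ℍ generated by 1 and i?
No. The quaternion -3 - 2j - 4k has j-coefficient y = -2 and k-coefficient z = -4, not both zero, so it does not lie in the complex subalgebra spanned by 1 and i.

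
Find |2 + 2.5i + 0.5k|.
3.24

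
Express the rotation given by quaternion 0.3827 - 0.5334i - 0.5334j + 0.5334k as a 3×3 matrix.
[[-0.1381, 0.1608, -0.9773], [0.9773, -0.1381, -0.1608], [-0.1608, -0.9773, -0.1381]]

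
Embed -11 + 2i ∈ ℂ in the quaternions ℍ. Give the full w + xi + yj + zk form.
-11 + 2i + 0j + 0k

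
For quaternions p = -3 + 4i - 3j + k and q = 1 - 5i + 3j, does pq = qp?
No: pq = 26 + 16i - 17j - 2k ≠ 26 + 22i - 7j + 4k = qp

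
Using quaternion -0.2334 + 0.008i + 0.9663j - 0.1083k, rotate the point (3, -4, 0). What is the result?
(-2.532, -3.708, 2.2)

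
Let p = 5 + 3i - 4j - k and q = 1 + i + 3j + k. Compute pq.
15 + 7i + 7j + 17k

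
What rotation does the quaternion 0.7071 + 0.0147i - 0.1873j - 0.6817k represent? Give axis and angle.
axis = (0.0208, -0.2649, -0.9641), θ = π/2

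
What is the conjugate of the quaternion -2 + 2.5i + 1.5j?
-2 - 2.5i - 1.5j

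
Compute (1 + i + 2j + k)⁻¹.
0.1429 - 0.1429i - 0.2857j - 0.1429k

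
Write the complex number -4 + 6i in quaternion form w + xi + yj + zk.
-4 + 6i + 0j + 0k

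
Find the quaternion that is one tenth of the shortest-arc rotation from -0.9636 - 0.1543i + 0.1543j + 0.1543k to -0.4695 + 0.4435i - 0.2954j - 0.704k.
-0.989 - 0.0872i + 0.1075j + 0.0515k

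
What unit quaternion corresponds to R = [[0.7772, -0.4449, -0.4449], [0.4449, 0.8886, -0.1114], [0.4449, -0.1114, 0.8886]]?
0.9427 - 0.236j + 0.236k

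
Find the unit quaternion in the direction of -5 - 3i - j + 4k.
-0.7001 - 0.4201i - 0.14j + 0.5601k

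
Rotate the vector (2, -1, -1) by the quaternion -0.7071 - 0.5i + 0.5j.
(2.207, -0.793, 0.707)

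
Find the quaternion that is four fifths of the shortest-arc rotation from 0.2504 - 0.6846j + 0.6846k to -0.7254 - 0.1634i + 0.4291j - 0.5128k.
0.6462 + 0.1336i - 0.496j + 0.5644k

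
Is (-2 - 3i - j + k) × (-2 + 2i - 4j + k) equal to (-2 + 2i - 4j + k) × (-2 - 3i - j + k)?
No: pq = 5 + 5i + 15j + 10k ≠ 5 - i + 5j - 18k = qp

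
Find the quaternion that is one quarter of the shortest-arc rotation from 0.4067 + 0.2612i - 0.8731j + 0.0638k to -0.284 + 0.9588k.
0.4749 + 0.2374i - 0.7935j - 0.2974k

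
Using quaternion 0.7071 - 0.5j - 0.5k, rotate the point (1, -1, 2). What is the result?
(-2.121, -0.207, 1.207)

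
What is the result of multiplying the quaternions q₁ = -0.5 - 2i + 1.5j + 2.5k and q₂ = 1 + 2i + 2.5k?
-2.75 + 0.75i + 11.5j - 1.75k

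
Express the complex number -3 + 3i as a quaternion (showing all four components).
-3 + 3i + 0j + 0k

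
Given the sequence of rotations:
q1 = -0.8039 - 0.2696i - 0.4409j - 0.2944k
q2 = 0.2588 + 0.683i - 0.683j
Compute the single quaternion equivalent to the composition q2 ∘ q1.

q2 · q1 = -0.325 - 0.4178i + 0.636j - 0.5615k
-0.325 - 0.4178i + 0.636j - 0.5615k


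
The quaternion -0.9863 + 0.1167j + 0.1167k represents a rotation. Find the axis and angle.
axis = (0, √2/2, √2/2), θ = 341°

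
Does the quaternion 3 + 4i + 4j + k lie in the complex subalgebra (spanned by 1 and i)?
No. The quaternion 3 + 4i + 4j + k has j-coefficient y = 4 and k-coefficient z = 1, not both zero, so it does not lie in the complex subalgebra spanned by 1 and i.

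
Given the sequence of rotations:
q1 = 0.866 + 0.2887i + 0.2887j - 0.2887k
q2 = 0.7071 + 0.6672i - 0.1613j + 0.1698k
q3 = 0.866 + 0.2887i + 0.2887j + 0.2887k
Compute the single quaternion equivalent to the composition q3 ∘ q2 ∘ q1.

q2 · q1 = 0.5153 + 0.7795i + 0.3061j + 0.1821k
q3 · q2 · q1 = 0.0803 + 0.788i + 0.5863j + 0.1698k
0.0803 + 0.788i + 0.5863j + 0.1698k


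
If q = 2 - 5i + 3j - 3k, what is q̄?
2 + 5i - 3j + 3k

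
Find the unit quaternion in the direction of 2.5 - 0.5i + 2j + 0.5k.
0.7625 - 0.1525i + 0.61j + 0.1525k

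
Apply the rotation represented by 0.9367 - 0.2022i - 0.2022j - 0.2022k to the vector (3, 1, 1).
(2.673, 0.406, 1.921)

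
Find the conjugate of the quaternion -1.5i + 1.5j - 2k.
1.5i - 1.5j + 2k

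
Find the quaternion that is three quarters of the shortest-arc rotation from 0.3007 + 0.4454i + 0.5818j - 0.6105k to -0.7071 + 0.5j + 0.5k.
0.7151 + 0.1506i - 0.2371j - 0.6401k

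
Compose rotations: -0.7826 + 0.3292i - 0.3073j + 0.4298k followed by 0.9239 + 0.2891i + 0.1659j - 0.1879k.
-0.6865 + 0.0915i - 0.5999j + 0.4007k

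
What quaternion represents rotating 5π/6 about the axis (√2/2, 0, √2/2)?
0.2588 + 0.683i + 0.683k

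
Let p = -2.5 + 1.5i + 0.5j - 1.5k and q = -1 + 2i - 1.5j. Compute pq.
0.25 - 8.75i + 0.25j - 1.75k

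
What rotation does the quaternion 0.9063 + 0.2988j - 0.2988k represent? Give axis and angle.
axis = (0, √2/2, -√2/2), θ = 50°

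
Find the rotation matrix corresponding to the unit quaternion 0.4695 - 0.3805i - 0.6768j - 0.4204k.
[[-0.2696, 0.9098, -0.3156], [0.1203, 0.357, 0.9263], [0.9554, 0.2118, -0.2057]]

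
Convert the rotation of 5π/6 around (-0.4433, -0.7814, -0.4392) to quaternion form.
0.2588 - 0.4282i - 0.7548j - 0.4242k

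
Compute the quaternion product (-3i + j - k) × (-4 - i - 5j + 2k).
4 + 9i + 3j + 20k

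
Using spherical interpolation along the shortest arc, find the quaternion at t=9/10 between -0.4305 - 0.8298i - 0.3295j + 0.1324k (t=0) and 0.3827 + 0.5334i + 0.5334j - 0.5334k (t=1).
-0.393 - 0.572i - 0.5194j + 0.4986k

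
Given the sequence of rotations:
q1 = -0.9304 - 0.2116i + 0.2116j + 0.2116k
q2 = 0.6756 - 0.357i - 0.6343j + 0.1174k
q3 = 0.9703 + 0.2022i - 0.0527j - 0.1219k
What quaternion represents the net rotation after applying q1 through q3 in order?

q2 · q1 = -0.5947 + 0.0301i + 0.7838j - 0.176k
q3 · q2 · q1 = -0.5633 + 0.0138i + 0.8238j + 0.0618k
-0.5633 + 0.0138i + 0.8238j + 0.0618k


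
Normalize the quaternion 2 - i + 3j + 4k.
0.3651 - 0.1826i + 0.5477j + 0.7303k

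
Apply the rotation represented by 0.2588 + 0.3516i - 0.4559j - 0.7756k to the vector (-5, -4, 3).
(0.426, 6.987, -0.998)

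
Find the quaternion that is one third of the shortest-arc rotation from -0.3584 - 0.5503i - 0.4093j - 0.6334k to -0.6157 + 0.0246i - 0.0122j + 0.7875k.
-0.0159 - 0.4434i - 0.3166j - 0.8384k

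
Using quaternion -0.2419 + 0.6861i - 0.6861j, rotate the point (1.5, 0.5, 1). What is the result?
(-0.051, -1.051, -1.547)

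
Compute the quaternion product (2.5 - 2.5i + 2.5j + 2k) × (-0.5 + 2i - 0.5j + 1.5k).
2 + 11i + 5.25j - k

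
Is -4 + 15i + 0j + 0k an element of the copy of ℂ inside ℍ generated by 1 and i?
Yes. The quaternion -4 + 15i has j- and k-coefficients y = z = 0, so it lies in the complex subalgebra spanned by 1 and i.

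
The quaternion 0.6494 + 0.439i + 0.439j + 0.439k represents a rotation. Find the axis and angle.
axis = (√3/3, √3/3, √3/3), θ = 99°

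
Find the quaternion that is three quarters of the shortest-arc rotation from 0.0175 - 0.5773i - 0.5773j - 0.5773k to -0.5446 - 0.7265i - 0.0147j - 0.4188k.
-0.4265 - 0.7376i - 0.1737j - 0.4938k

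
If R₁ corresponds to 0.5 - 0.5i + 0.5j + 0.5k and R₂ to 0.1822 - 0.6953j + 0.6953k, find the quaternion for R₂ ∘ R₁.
0.0911 - 0.7864i - 0.6042j + 0.0911k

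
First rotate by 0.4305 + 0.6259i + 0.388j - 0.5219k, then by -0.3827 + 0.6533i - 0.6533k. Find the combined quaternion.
-0.9146 + 0.2952i - 0.2164j + 0.172k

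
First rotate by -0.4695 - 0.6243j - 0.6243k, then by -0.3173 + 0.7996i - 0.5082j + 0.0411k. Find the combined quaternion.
-0.1426 - 0.0325i + 0.9359j - 0.3204k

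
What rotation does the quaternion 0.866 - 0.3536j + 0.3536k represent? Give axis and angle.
axis = (0, -√2/2, √2/2), θ = π/3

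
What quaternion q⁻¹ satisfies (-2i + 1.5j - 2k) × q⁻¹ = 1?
0.1951i - 0.1463j + 0.1951k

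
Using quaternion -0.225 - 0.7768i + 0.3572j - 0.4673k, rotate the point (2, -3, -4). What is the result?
(0.651, 3.975, 3.574)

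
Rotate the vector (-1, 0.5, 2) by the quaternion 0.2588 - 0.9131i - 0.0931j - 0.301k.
(0.364, 0.619, -2.176)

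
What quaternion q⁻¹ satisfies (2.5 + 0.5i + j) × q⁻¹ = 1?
0.3333 - 0.0667i - 0.1333j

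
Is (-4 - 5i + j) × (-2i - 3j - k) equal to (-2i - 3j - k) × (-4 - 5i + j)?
No: pq = -7 + 7i + 7j + 21k ≠ -7 + 9i + 17j - 13k = qp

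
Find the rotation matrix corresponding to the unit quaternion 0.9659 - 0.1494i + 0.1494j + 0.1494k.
[[0.9107, -0.3333, 0.244], [0.244, 0.9107, 0.3333], [-0.3333, -0.244, 0.9107]]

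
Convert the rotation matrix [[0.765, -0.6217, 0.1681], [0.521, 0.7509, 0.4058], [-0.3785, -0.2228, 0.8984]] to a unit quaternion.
0.9239 - 0.1701i + 0.1479j + 0.3092k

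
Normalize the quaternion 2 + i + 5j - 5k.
0.2697 + 0.1348i + 0.6742j - 0.6742k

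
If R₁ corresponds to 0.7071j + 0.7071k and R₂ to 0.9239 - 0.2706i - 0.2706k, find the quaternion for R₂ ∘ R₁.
0.1913 + 0.1913i + 0.8446j + 0.4619k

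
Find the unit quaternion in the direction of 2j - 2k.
0.7071j - 0.7071k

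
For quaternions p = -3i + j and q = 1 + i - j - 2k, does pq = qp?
No: pq = 4 - 5i - 5j + 2k ≠ 4 - i + 7j - 2k = qp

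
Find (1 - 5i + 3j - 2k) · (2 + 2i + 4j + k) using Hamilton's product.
2 + 3i + 11j - 29k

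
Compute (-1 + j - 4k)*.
-1 - j + 4k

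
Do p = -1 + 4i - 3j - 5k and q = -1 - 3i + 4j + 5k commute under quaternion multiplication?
No: pq = 50 + 4i - 6j + 7k ≠ 50 - 6i + 4j - 7k = qp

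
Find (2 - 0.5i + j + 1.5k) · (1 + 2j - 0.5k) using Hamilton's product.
0.75 - 4i + 4.75j - 0.5k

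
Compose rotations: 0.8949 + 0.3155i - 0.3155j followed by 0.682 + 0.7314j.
0.8411 + 0.2152i + 0.4394j - 0.2308k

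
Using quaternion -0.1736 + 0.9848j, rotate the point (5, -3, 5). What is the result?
(-6.408, -3, -2.989)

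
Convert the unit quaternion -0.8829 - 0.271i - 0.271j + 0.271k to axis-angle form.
axis = (-√3/3, -√3/3, √3/3), θ = 304°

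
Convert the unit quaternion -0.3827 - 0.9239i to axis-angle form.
axis = (-1, 0, 0), θ = 5π/4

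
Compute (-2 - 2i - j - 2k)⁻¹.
-0.1538 + 0.1538i + 0.0769j + 0.1538k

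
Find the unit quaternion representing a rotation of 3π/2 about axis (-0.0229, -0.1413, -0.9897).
-0.7071 - 0.0162i - 0.0999j - 0.6998k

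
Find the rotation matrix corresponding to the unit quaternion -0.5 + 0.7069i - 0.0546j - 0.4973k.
[[0.4994, -0.5745, -0.6485], [0.4201, -0.494, 0.7612], [-0.7577, -0.6526, -0.0054]]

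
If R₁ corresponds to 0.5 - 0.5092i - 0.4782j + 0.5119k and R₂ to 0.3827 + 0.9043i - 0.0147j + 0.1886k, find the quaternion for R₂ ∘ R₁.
0.5482 + 0.3399i - 0.7493j - 0.1497k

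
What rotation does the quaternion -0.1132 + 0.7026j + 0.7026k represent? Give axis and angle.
axis = (0, √2/2, √2/2), θ = 193°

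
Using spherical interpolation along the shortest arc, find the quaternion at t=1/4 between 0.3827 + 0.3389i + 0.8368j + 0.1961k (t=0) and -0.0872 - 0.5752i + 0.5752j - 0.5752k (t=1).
0.3087 + 0.0974i + 0.9457j - 0.0293k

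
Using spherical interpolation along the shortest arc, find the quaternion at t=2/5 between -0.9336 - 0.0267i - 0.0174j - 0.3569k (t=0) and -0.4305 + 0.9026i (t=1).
-0.8692 + 0.4256i - 0.0123j - 0.2513k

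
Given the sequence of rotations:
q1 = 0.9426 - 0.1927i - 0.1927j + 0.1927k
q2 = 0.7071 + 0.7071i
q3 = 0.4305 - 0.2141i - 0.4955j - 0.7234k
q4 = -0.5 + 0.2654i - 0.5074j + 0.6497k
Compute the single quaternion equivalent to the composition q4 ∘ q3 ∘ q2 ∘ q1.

q2 · q1 = 0.8028 + 0.5303i - 0.2725j
q3 · q2 · q1 = 0.3241 - 0.1407i - 0.8987j - 0.2596k
q4 · q3 · q2 · q1 = -0.412 + 0.872i + 0.2624j + 0.0305k
-0.412 + 0.872i + 0.2624j + 0.0305k


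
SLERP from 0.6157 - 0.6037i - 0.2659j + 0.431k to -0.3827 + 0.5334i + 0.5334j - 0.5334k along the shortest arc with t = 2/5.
0.5313 - 0.5855i - 0.3797j + 0.4803k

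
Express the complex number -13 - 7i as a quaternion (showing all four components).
-13 - 7i + 0j + 0k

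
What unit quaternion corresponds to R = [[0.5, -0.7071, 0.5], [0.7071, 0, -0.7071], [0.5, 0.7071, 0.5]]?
0.7071 + 0.5i + 0.5k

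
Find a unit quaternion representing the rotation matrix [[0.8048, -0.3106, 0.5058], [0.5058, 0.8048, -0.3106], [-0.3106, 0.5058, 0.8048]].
0.9239 + 0.2209i + 0.2209j + 0.2209k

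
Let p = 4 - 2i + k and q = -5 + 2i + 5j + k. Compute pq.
-17 + 13i + 24j - 11k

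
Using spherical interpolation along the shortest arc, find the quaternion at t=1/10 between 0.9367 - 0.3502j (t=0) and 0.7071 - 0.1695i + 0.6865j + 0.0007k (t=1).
0.9696 - 0.0212i - 0.2437j + 0.0001k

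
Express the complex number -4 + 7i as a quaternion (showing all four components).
-4 + 7i + 0j + 0k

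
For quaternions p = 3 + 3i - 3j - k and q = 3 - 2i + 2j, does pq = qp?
No: pq = 21 + 5i - j - 3k ≠ 21 + i - 5j - 3k = qp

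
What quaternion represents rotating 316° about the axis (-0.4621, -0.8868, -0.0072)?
-0.9272 - 0.1731i - 0.3322j - 0.0027k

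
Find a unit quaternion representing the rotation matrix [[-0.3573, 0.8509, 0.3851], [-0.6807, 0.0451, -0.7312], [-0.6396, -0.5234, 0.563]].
0.5592 + 0.0929i + 0.4581j - 0.6847k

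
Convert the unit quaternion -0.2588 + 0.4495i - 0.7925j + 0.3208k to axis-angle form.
axis = (0.4654, -0.8205, 0.3321), θ = 7π/6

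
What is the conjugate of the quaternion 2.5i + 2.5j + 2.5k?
-2.5i - 2.5j - 2.5k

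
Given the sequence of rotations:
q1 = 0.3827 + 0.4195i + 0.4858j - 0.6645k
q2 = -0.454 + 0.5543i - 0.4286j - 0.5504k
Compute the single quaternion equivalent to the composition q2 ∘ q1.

q2 · q1 = -0.5638 + 0.5739i - 0.2471j + 0.5401k
-0.5638 + 0.5739i - 0.2471j + 0.5401k


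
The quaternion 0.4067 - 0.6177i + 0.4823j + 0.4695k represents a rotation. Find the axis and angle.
axis = (-0.6761, 0.5279, 0.5139), θ = 132°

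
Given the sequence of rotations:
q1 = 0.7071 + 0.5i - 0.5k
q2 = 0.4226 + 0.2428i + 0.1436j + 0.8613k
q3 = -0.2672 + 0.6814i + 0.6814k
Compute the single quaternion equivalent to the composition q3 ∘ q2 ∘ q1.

q2 · q1 = 0.6081 + 0.3112i + 0.6536j + 0.3259k
q3 · q2 · q1 = -0.5966 - 0.1142i - 0.1847j + 0.7726k
-0.5966 - 0.1142i - 0.1847j + 0.7726k


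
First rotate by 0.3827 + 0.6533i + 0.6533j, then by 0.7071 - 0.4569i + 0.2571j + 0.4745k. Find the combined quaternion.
0.4011 - 0.0229i + 0.8703j - 0.2849k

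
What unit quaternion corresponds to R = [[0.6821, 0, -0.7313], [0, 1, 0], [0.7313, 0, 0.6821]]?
0.9171 - 0.3987j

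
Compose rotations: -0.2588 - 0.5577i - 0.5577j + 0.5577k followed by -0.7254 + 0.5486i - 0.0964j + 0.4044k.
0.2144 + 0.4343i - 0.102j - 0.8689k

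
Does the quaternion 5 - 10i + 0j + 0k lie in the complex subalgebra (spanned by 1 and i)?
Yes. The quaternion 5 - 10i has j- and k-coefficients y = z = 0, so it lies in the complex subalgebra spanned by 1 and i.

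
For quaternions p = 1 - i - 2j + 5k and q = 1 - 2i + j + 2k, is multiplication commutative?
No: pq = -9 - 12i - 9j + 2k ≠ -9 + 6i + 7j + 12k = qp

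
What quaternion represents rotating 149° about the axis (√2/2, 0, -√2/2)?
0.2672 + 0.6814i - 0.6814k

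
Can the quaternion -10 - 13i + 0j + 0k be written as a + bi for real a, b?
Yes. The quaternion -10 - 13i has j- and k-coefficients y = z = 0, so it lies in the complex subalgebra spanned by 1 and i.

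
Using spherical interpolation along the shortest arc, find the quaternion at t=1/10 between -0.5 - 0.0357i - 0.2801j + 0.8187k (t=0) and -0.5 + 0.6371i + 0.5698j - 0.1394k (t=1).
-0.4147 - 0.1319i - 0.3615j + 0.8246k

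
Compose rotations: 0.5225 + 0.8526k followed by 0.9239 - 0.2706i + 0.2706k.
0.252 - 0.1414i + 0.2307j + 0.9291k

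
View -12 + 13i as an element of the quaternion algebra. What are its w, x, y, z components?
-12 + 13i + 0j + 0k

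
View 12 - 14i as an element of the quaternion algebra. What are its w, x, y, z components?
12 - 14i + 0j + 0k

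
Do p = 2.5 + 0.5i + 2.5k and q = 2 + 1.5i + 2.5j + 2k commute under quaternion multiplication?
No: pq = -0.75 - 1.5i + 9j + 11.25k ≠ -0.75 + 11i + 3.5j + 8.75k = qp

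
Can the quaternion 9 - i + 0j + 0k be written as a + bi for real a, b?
Yes. The quaternion 9 - i has j- and k-coefficients y = z = 0, so it lies in the complex subalgebra spanned by 1 and i.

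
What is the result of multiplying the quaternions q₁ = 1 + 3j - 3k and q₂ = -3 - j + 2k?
6 + 3i - 10j + 11k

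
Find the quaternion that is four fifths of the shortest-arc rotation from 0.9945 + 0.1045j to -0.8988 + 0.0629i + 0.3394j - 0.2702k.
0.9403 - 0.0512i - 0.2545j + 0.22k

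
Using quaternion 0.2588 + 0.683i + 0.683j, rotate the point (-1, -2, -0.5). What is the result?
(-2.11, -0.89, 0.079)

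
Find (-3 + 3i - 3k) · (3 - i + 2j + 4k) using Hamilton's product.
6 + 18i - 15j - 15k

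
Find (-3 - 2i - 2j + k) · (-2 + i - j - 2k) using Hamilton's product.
8 + 6i + 4j + 8k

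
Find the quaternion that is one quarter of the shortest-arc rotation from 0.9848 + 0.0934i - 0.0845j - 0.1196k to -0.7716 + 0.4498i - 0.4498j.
0.9925 - 0.0516i + 0.0586j - 0.0944k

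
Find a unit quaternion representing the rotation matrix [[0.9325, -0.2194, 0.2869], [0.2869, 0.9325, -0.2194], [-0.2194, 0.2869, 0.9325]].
0.9744 + 0.1299i + 0.1299j + 0.1299k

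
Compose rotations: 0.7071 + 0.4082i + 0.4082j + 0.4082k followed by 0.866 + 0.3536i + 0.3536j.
0.3237 + 0.7479i + 0.4592j + 0.3535k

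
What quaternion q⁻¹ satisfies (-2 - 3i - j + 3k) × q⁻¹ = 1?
-0.087 + 0.1304i + 0.0435j - 0.1304k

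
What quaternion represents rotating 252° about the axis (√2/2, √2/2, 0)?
-0.5878 + 0.5721i + 0.5721j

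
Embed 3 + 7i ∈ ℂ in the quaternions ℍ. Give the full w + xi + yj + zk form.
3 + 7i + 0j + 0k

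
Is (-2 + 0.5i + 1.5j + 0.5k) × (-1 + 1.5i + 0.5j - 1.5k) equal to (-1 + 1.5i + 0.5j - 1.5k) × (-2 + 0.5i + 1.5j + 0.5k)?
No: pq = 1.25 - 6i - j + 0.5k ≠ 1.25 - i - 4j + 4.5k = qp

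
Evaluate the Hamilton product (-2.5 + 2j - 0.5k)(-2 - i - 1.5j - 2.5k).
6.75 - 3.25i + 0.25j + 9.25k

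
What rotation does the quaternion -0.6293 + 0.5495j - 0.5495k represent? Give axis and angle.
axis = (0, √2/2, -√2/2), θ = 258°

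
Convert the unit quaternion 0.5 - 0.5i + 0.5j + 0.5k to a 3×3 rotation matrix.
[[0, -1, 0], [0, 0, 1], [-1, 0, 0]]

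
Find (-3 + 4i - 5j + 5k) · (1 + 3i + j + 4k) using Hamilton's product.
-30 - 30i - 9j + 12k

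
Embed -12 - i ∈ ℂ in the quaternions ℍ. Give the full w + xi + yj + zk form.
-12 - i + 0j + 0k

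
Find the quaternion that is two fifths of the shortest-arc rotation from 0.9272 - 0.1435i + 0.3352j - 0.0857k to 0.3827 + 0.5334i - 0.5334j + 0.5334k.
0.9517 + 0.1911i - 0.0395j + 0.2368k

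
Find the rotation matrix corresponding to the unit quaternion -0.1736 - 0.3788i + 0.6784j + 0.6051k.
[[-0.6527, -0.3039, -0.694], [-0.724, -0.0193, 0.6895], [-0.2229, 0.9525, -0.2074]]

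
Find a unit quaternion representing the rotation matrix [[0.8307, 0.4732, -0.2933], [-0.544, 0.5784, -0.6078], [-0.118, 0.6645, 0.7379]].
0.887 + 0.3586i - 0.0494j - 0.2867k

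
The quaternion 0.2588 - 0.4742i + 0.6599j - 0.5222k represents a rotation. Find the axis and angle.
axis = (-0.4909, 0.6832, -0.5406), θ = 5π/6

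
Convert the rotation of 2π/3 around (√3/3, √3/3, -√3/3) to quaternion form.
0.5 + 0.5i + 0.5j - 0.5k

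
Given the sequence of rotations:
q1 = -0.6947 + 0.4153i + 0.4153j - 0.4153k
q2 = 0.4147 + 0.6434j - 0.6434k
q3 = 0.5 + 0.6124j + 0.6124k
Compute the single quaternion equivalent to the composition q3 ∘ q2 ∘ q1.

q2 · q1 = -0.8225 + 0.1722i - 0.5419j + 0.0075k
q3 · q2 · q1 = -0.084 + 0.4226i - 0.6692j - 0.6054k
-0.084 + 0.4226i - 0.6692j - 0.6054k


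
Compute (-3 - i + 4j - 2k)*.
-3 + i - 4j + 2k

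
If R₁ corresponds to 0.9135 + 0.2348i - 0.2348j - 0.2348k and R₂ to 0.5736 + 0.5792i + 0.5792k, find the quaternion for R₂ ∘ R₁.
0.524 + 0.7998i + 0.1373j + 0.2584k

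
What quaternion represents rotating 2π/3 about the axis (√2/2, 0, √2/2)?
0.5 + 0.6124i + 0.6124k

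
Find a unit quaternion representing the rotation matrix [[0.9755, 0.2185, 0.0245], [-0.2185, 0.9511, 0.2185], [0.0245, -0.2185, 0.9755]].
0.9877 - 0.1106i - 0.1106k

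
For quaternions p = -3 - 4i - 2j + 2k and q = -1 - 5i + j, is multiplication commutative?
No: pq = -15 + 17i - 11j - 16k ≠ -15 + 21i + 9j + 12k = qp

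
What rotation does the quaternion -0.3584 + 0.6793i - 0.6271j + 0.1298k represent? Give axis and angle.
axis = (0.7276, -0.6717, 0.139), θ = 222°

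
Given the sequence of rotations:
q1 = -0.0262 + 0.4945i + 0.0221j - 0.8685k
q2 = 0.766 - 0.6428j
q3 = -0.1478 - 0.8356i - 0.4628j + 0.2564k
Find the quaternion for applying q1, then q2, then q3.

q2 · q1 = -0.0059 + 0.9371i + 0.0338j - 0.3474k
q3 · q2 · q1 = 0.8886 + 0.0185i - 0.0523j + 0.4553k
0.8886 + 0.0185i - 0.0523j + 0.4553k


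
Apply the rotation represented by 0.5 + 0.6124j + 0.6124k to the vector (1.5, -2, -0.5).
(0.168, 0.044, -2.544)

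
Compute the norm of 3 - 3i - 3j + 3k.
6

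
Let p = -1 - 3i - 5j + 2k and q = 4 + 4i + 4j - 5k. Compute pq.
38 + i - 31j + 21k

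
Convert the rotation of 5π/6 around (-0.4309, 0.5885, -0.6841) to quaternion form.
0.2588 - 0.4162i + 0.5684j - 0.6608k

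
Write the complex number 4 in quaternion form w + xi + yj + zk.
4 + 0i + 0j + 0k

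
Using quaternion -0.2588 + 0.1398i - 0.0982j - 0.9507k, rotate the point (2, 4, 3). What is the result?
(-4.377, -1.681, 2.649)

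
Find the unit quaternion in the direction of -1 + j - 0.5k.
-0.6667 + 0.6667j - 0.3333k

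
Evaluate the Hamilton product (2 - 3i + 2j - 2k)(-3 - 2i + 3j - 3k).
-24 + 5i - 5j - 5k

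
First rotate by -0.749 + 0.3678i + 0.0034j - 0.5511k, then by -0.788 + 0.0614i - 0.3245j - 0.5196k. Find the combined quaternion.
0.2824 - 0.1552i + 0.0831j + 0.943k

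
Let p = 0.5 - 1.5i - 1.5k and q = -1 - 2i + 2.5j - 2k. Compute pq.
-6.5 + 4.25i + 1.25j - 3.25k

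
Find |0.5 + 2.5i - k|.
2.739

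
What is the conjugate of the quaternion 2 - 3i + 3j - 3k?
2 + 3i - 3j + 3k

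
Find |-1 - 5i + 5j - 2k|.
√55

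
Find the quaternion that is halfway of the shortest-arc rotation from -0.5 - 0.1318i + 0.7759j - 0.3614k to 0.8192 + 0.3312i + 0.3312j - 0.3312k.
-0.899 - 0.3155i + 0.3031j - 0.0206k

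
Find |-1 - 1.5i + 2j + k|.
2.872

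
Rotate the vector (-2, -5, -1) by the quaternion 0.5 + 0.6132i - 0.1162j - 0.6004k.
(-1.941, 4.324, -2.744)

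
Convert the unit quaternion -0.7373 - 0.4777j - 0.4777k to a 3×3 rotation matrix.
[[0.0872, -0.7044, 0.7044], [0.7044, 0.5436, 0.4564], [-0.7044, 0.4564, 0.5436]]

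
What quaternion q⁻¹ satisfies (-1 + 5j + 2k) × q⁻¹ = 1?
-0.0333 - 0.1667j - 0.0667k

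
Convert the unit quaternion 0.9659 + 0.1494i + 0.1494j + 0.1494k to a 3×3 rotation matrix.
[[0.9107, -0.244, 0.3333], [0.3333, 0.9107, -0.244], [-0.244, 0.3333, 0.9107]]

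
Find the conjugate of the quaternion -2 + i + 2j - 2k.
-2 - i - 2j + 2k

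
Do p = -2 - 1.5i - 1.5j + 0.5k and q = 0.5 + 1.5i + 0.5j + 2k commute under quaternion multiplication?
No: pq = 1 - 7i + 2j - 2.25k ≠ 1 - 0.5i - 5.5j - 5.25k = qp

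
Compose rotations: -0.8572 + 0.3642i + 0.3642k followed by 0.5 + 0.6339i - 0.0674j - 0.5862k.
-0.446 - 0.3858i - 0.3866j + 0.7091k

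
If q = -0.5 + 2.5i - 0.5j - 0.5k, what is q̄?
-0.5 - 2.5i + 0.5j + 0.5k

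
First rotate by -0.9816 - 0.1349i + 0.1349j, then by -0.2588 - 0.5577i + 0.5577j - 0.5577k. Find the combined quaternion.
0.1036 + 0.6576i - 0.5071j + 0.5474k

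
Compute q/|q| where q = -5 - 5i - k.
-0.7001 - 0.7001i - 0.14k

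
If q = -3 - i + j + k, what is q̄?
-3 + i - j - k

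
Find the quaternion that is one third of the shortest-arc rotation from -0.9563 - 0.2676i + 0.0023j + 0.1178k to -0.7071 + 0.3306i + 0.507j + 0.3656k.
-0.9535 - 0.0682i + 0.1922j + 0.2221k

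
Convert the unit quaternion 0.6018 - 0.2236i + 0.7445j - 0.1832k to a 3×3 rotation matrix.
[[-0.1757, -0.1124, 0.978], [-0.5534, 0.8329, -0.0037], [-0.8142, -0.5419, -0.2086]]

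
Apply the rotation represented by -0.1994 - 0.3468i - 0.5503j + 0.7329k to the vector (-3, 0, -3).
(2.906, 2.567, 1.722)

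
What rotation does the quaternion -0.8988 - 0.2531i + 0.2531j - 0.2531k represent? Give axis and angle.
axis = (-√3/3, √3/3, -√3/3), θ = 308°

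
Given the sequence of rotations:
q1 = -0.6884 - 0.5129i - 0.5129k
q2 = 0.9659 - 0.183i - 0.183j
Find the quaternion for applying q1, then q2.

q2 · q1 = -0.7588 - 0.2756i + 0.0321j - 0.5893k
-0.7588 - 0.2756i + 0.0321j - 0.5893k


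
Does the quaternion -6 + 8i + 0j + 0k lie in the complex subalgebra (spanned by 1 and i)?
Yes. The quaternion -6 + 8i has j- and k-coefficients y = z = 0, so it lies in the complex subalgebra spanned by 1 and i.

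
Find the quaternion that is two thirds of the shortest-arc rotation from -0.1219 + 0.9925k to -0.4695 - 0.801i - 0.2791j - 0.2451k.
0.3257 + 0.6498i + 0.2264j + 0.6484k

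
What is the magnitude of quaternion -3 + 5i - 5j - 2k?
√63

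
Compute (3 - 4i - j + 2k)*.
3 + 4i + j - 2k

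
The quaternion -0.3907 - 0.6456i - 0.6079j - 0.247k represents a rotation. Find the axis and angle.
axis = (-0.7013, -0.6604, -0.2683), θ = 226°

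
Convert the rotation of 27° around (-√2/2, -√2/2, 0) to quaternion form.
0.9724 - 0.1651i - 0.1651j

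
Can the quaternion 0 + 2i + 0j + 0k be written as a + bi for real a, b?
Yes. The quaternion 2i has j- and k-coefficients y = z = 0, so it lies in the complex subalgebra spanned by 1 and i.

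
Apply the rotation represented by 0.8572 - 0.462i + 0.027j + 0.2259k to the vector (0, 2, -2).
(-0.5, -0.666, -2.703)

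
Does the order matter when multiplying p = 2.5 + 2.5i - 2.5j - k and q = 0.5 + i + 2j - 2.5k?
Yes: pq = 1.25 + 12i + 9j + 0.75k ≠ 1.25 - 4.5i - 1.5j - 14.25k = qp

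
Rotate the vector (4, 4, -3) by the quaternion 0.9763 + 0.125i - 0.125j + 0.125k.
(3.287, 5.427, -0.86)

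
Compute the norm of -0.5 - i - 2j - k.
2.5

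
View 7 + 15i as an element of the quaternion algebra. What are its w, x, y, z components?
7 + 15i + 0j + 0k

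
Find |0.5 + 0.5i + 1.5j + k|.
1.936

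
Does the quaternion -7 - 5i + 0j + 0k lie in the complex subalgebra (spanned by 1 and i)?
Yes. The quaternion -7 - 5i has j- and k-coefficients y = z = 0, so it lies in the complex subalgebra spanned by 1 and i.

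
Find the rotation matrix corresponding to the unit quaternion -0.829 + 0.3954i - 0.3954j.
[[0.6873, -0.3127, 0.6556], [-0.3127, 0.6873, 0.6556], [-0.6556, -0.6556, 0.3746]]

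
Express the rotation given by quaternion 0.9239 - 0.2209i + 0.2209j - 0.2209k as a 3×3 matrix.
[[0.8048, 0.3106, 0.5058], [-0.5058, 0.8048, 0.3106], [-0.3106, -0.5058, 0.8048]]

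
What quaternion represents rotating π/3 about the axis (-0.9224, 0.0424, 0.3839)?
0.866 - 0.4612i + 0.0212j + 0.192k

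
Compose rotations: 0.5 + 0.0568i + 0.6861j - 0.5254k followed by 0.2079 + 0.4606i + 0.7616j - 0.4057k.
-0.6579 + 0.1203i + 0.7424j - 0.0393k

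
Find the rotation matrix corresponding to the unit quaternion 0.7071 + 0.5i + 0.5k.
[[0.5, -0.7071, 0.5], [0.7071, 0, -0.7071], [0.5, 0.7071, 0.5]]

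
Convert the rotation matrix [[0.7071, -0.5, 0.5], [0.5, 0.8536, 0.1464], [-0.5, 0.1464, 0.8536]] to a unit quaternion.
0.9239 + 0.2706j + 0.2706k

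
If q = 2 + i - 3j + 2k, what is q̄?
2 - i + 3j - 2k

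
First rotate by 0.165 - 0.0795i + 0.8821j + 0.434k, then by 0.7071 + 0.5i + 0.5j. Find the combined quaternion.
-0.2846 + 0.2433i + 0.4892j + 0.7877k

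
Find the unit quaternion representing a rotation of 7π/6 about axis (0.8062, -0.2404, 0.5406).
-0.2588 + 0.7787i - 0.2322j + 0.5222k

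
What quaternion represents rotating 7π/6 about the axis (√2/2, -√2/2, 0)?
-0.2588 + 0.683i - 0.683j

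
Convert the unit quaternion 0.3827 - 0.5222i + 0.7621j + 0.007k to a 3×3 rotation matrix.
[[-0.1617, -0.8013, 0.576], [-0.7906, 0.4545, 0.4104], [-0.5906, -0.389, -0.707]]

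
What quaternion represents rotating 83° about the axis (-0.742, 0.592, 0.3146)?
0.749 - 0.4917i + 0.3923j + 0.2085k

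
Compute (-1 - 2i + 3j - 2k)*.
-1 + 2i - 3j + 2k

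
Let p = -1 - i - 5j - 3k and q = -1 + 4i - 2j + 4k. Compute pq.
7 - 29i - j + 21k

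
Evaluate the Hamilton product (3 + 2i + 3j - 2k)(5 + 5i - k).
3 + 22i + 7j - 28k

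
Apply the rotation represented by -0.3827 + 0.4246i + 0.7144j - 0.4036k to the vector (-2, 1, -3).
(3.659, -0.762, -0.166)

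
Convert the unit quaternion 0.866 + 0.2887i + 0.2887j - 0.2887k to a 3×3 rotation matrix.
[[0.6666, 0.6667, 0.3333], [-0.3333, 0.6666, -0.6667], [-0.6667, 0.3333, 0.6666]]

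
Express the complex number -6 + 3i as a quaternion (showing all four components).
-6 + 3i + 0j + 0k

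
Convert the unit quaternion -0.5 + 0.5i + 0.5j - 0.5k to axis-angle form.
axis = (√3/3, √3/3, -√3/3), θ = 4π/3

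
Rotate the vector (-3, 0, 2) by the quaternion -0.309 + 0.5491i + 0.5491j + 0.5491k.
(1.145, 1.094, -3.239)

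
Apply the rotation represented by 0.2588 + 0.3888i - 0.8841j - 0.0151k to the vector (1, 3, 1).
(-3.072, 1.222, 0.264)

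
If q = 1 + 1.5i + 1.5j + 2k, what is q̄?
1 - 1.5i - 1.5j - 2k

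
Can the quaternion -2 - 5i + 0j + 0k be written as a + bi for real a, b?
Yes. The quaternion -2 - 5i has j- and k-coefficients y = z = 0, so it lies in the complex subalgebra spanned by 1 and i.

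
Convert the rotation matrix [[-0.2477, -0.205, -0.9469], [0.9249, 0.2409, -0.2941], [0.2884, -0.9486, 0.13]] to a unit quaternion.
0.5299 - 0.3088i - 0.5828j + 0.5331k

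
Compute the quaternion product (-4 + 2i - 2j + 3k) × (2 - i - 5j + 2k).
-22 + 19i + 9j - 14k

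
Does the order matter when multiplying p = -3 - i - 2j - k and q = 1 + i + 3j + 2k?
Yes: pq = 6 - 5i - 10j - 8k ≠ 6 - 3i - 12j - 6k = qp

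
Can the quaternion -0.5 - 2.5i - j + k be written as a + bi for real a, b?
No. The quaternion -0.5 - 2.5i - j + k has j-coefficient y = -1 and k-coefficient z = 1, not both zero, so it does not lie in the complex subalgebra spanned by 1 and i.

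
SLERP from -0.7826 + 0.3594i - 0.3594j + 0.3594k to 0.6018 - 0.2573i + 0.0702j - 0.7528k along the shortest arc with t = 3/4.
-0.6659 + 0.2912i - 0.1478j + 0.6708k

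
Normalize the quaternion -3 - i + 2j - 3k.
-0.6255 - 0.2085i + 0.417j - 0.6255k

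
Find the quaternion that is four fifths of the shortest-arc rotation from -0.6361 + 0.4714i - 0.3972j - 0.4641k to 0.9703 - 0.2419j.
-0.9811 + 0.1122i + 0.1123j - 0.1104k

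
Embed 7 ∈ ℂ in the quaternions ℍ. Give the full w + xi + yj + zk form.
7 + 0i + 0j + 0k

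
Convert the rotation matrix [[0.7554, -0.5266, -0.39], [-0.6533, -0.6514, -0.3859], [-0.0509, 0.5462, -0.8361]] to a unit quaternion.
0.2588 + 0.9004i - 0.3276j - 0.1224k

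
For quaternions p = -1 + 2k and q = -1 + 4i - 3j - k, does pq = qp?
No: pq = 3 + 2i + 11j - k ≠ 3 - 10i - 5j - k = qp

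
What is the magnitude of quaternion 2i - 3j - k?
√14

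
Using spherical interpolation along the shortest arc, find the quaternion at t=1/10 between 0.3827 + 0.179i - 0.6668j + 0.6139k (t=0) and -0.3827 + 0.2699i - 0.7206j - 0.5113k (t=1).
0.317 + 0.2156i - 0.7605j + 0.524k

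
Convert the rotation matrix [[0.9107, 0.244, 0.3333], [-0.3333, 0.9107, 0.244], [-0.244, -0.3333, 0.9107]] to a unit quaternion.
0.9659 - 0.1494i + 0.1494j - 0.1494k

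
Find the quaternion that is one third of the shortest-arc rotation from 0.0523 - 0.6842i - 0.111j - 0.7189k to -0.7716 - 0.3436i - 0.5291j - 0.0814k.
-0.2887 - 0.6809i - 0.3126j - 0.596k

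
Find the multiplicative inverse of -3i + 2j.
0.2308i - 0.1538j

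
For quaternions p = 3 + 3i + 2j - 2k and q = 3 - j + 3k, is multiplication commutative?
No: pq = 17 + 13i - 6j ≠ 17 + 5i + 12j + 6k = qp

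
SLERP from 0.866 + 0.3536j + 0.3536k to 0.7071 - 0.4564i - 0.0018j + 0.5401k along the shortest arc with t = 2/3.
0.7969 - 0.3162i + 0.1241j + 0.4996k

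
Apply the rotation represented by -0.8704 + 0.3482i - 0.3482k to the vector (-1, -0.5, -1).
(-0.212, -1.47, -0.212)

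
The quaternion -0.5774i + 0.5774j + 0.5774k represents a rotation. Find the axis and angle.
axis = (-√3/3, √3/3, √3/3), θ = π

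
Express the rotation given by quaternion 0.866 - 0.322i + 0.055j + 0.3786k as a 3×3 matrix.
[[0.7073, -0.6912, -0.1486], [0.6203, 0.506, 0.5993], [-0.3391, -0.5161, 0.7866]]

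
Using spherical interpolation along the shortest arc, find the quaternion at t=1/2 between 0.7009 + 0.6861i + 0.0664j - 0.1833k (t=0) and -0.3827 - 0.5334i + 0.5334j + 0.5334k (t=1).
0.5883 + 0.662i - 0.2535j - 0.3891k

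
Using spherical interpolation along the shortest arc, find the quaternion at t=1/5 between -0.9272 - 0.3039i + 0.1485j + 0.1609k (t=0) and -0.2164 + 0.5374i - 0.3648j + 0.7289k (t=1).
-0.9233 - 0.1254i + 0.0315j + 0.3616k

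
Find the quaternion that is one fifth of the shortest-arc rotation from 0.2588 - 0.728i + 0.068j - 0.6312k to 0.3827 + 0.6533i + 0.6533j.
0.1298 - 0.8124i - 0.1089j - 0.5579k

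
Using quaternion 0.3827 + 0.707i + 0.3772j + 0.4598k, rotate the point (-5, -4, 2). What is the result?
(-0.311, -3.125, -5.928)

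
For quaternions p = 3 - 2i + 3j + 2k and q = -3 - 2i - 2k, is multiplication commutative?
No: pq = -9 - 6i - 17j - 6k ≠ -9 + 6i - j - 18k = qp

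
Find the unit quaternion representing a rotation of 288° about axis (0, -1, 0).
-0.809 - 0.5878j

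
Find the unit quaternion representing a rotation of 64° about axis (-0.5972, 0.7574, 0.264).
0.848 - 0.3165i + 0.4014j + 0.1399k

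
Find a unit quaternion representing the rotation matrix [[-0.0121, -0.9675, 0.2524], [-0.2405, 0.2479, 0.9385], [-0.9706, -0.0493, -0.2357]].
0.5 - 0.4939i + 0.6115j + 0.3635k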